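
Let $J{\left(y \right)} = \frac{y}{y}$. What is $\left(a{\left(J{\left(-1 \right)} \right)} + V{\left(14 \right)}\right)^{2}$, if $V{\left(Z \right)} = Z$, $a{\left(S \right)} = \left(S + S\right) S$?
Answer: $256$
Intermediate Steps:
$J{\left(y \right)} = 1$
$a{\left(S \right)} = 2 S^{2}$ ($a{\left(S \right)} = 2 S S = 2 S^{2}$)
$\left(a{\left(J{\left(-1 \right)} \right)} + V{\left(14 \right)}\right)^{2} = \left(2 \cdot 1^{2} + 14\right)^{2} = \left(2 \cdot 1 + 14\right)^{2} = \left(2 + 14\right)^{2} = 16^{2} = 256$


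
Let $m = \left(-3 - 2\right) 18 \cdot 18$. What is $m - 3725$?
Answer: $-5345$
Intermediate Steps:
$m = -1620$ ($m = \left(-5\right) 18 \cdot 18 = \left(-90\right) 18 = -1620$)
$m - 3725 = -1620 - 3725 = -5345$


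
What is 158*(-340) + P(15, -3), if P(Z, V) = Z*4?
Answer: -53660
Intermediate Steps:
P(Z, V) = 4*Z
158*(-340) + P(15, -3) = 158*(-340) + 4*15 = -53720 + 60 = -53660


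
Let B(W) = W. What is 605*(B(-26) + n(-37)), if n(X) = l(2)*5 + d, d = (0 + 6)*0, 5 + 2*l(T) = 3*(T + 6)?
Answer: 26015/2 ≈ 13008.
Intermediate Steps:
l(T) = 13/2 + 3*T/2 (l(T) = -5/2 + (3*(T + 6))/2 = -5/2 + (3*(6 + T))/2 = -5/2 + (18 + 3*T)/2 = -5/2 + (9 + 3*T/2) = 13/2 + 3*T/2)
d = 0 (d = 6*0 = 0)
n(X) = 95/2 (n(X) = (13/2 + (3/2)*2)*5 + 0 = (13/2 + 3)*5 + 0 = (19/2)*5 + 0 = 95/2 + 0 = 95/2)
605*(B(-26) + n(-37)) = 605*(-26 + 95/2) = 605*(43/2) = 26015/2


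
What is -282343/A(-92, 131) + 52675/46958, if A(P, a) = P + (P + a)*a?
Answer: -12993992119/235588286 ≈ -55.156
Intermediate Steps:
A(P, a) = P + a*(P + a)
-282343/A(-92, 131) + 52675/46958 = -282343/(-92 + 131² - 92*131) + 52675/46958 = -282343/(-92 + 17161 - 12052) + 52675*(1/46958) = -282343/5017 + 52675/46958 = -12993992119/235588286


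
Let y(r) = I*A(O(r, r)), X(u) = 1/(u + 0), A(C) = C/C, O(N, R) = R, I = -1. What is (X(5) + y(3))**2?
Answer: 16/25 ≈ 0.64000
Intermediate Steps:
A(C) = 1
X(u) = 1/u
y(r) = -1 (y(r) = -1*1 = -1)
(X(5) + y(3))**2 = (1/5 - 1)**2 = (-4/5)**2 = 16/25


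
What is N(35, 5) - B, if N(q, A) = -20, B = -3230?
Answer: 3210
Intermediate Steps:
N(35, 5) - B = -20 - 1*(-3230) = -20 + 3230 = 3210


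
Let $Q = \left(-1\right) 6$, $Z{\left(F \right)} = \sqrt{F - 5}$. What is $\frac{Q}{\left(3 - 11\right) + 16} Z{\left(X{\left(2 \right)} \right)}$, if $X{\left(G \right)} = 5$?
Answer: $0$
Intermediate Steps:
$Z{\left(F \right)} = \sqrt{-5 + F}$
$Q = -6$
$\frac{Q}{\left(3 - 11\right) + 16} Z{\left(X{\left(2 \right)} \right)} = \frac{1}{\left(3 - 11\right) + 16} \left(-6\right) \sqrt{-5 + 5} = \frac{1}{-8 + 16} \left(-6\right) \sqrt{0} = \frac{1}{8} \left(-6\right) 0 = \left(- \frac{3}{4}\right) 0 = 0$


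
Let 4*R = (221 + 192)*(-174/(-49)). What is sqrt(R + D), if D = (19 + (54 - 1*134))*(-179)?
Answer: sqrt(2211986)/14 ≈ 106.23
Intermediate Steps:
D = 10919 (D = (19 + (54 - 134))*(-179) = (19 - 80)*(-179) = -61*(-179) = 10919)
R = 5133/14 (R = ((221 + 192)*(-174/(-49)))/4 = (413*(-174*(-1/49)))/4 = (413*(174/49))/4 = (1/4)*(10266/7) = 5133/14 ≈ 366.64)
sqrt(R + D) = sqrt(5133/14 + 10919) = sqrt(157999/14) = sqrt(2211986)/14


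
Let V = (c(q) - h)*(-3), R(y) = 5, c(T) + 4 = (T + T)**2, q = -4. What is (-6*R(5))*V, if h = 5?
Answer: 4950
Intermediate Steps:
c(T) = -4 + 4*T**2 (c(T) = -4 + (T + T)**2 = -4 + (2*T)**2 = -4 + 4*T**2)
V = -165 (V = ((-4 + 4*(-4)**2) - 1*5)*(-3) = ((-4 + 4*16) - 5)*(-3) = ((-4 + 64) - 5)*(-3) = (60 - 5)*(-3) = 55*(-3) = -165)
(-6*R(5))*V = -6*5*(-165) = -30*(-165) = 4950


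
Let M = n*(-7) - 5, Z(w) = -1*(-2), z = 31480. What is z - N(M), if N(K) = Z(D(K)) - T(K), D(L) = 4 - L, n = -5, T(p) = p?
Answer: 31508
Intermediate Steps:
Z(w) = 2
M = 30 (M = -5*(-7) - 5 = 35 - 5 = 30)
N(K) = 2 - K
z - N(M) = 31480 - (2 - 1*30) = 31480 - (2 - 30) = 31480 - 1*(-28) = 31480 + 28 = 31508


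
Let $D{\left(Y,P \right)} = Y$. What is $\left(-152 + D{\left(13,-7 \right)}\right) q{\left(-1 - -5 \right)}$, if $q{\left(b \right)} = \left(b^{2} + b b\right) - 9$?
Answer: $-3197$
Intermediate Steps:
$q{\left(b \right)} = -9 + 2 b^{2}$ ($q{\left(b \right)} = \left(b^{2} + b^{2}\right) - 9 = 2 b^{2} - 9 = -9 + 2 b^{2}$)
$\left(-152 + D{\left(13,-7 \right)}\right) q{\left(-1 - -5 \right)} = \left(-152 + 13\right) \left(-9 + 2 \left(-1 - -5\right)^{2}\right) = - 139 \left(-9 + 2 \left(-1 + 5\right)^{2}\right) = - 139 \left(-9 + 2 \cdot 4^{2}\right) = - 139 \left(-9 + 2 \cdot 16\right) = - 139 \left(-9 + 32\right) = \left(-139\right) 23 = -3197$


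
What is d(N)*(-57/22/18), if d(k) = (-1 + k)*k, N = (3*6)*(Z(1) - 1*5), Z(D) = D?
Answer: -8322/11 ≈ -756.54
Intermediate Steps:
N = -72 (N = (3*6)*(1 - 1*5) = 18*(1 - 5) = 18*(-4) = -72)
d(k) = k*(-1 + k)
d(N)*(-57/22/18) = (-72*(-1 - 72))*(-57/22/18) = (-72*(-73))*(-57*1/22*(1/18)) = 5256*(-57/22*1/18) = 5256*(-19/132) = -8322/11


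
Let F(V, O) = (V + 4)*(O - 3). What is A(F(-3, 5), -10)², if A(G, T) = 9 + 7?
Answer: 256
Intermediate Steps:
F(V, O) = (-3 + O)*(4 + V) (F(V, O) = (4 + V)*(-3 + O) = (-3 + O)*(4 + V))
A(G, T) = 16
A(F(-3, 5), -10)² = 16² = 256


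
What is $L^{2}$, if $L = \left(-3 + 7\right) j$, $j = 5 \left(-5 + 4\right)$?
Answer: $400$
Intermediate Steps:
$j = -5$ ($j = 5 \left(-1\right) = -5$)
$L = -20$ ($L = \left(-3 + 7\right) \left(-5\right) = 4 \left(-5\right) = -20$)
$L^{2} = \left(-20\right)^{2} = 400$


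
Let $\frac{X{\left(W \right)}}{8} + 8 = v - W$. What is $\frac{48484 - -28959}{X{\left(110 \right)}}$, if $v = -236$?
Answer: $- \frac{77443}{2832} \approx -27.346$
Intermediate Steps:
$X{\left(W \right)} = -1952 - 8 W$ ($X{\left(W \right)} = -64 + 8 \left(-236 - W\right) = -64 - \left(1888 + 8 W\right) = -1952 - 8 W$)
$\frac{48484 - -28959}{X{\left(110 \right)}} = \frac{48484 - -28959}{-1952 - 880} = \frac{48484 + 28959}{-1952 - 880} = \frac{77443}{-2832} = 77443 \left(- \frac{1}{2832}\right) = - \frac{77443}{2832}$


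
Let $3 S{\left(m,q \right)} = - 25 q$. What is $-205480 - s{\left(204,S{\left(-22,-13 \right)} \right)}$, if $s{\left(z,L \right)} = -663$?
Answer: $-204817$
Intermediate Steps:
$S{\left(m,q \right)} = - \frac{25 q}{3}$ ($S{\left(m,q \right)} = \frac{\left(-25\right) q}{3} = - \frac{25 q}{3}$)
$-205480 - s{\left(204,S{\left(-22,-13 \right)} \right)} = -205480 - -663 = -205480 + 663 = -204817$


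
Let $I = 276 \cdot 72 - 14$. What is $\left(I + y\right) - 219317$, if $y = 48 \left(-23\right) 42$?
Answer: $-245827$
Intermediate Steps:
$y = -46368$ ($y = \left(-1104\right) 42 = -46368$)
$I = 19858$ ($I = 19872 - 14 = 19858$)
$\left(I + y\right) - 219317 = \left(19858 - 46368\right) - 219317 = -26510 - 219317 = -245827$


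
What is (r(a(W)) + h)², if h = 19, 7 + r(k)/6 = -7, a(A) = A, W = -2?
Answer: 4225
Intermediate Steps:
r(k) = -84 (r(k) = -42 + 6*(-7) = -42 - 42 = -84)
(r(a(W)) + h)² = (-84 + 19)² = (-65)² = 4225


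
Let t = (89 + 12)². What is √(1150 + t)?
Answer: √11351 ≈ 106.54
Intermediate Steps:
t = 10201 (t = 101² = 10201)
√(1150 + t) = √(1150 + 10201) = √11351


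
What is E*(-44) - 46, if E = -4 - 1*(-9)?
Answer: -266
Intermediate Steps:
E = 5 (E = -4 + 9 = 5)
E*(-44) - 46 = 5*(-44) - 46 = -220 - 46 = -266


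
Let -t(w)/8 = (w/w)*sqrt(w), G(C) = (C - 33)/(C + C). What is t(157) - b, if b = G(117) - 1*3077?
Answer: 119989/39 - 8*sqrt(157) ≈ 2976.4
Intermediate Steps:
G(C) = (-33 + C)/(2*C) (G(C) = (-33 + C)/((2*C)) = (-33 + C)*(1/(2*C)) = (-33 + C)/(2*C))
t(w) = -8*sqrt(w) (t(w) = -8*w/w*sqrt(w) = -8*sqrt(w))
b = -119989/39 (b = (1/2)*(-33 + 117)/117 - 1*3077 = (1/2)*(1/117)*84 - 3077 = 14/39 - 3077 = -119989/39 ≈ -3076.6)
t(157) - b = -8*sqrt(157) - 1*(-119989/39) = -8*sqrt(157) + 119989/39 = 119989/39 - 8*sqrt(157)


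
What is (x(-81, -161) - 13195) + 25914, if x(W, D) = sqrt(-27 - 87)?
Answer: 12719 + I*sqrt(114) ≈ 12719.0 + 10.677*I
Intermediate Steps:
x(W, D) = I*sqrt(114) (x(W, D) = sqrt(-114) = I*sqrt(114))
(x(-81, -161) - 13195) + 25914 = (I*sqrt(114) - 13195) + 25914 = (-13195 + I*sqrt(114)) + 25914 = 12719 + I*sqrt(114)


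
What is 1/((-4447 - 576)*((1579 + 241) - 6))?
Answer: -1/9111722 ≈ -1.0975e-7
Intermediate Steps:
1/((-4447 - 576)*((1579 + 241) - 6)) = 1/(-5023*(1820 - 6)) = 1/(-5023*1814) = 1/(-9111722) = -1/9111722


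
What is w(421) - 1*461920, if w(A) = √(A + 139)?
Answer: -461920 + 4*√35 ≈ -4.6190e+5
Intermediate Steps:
w(A) = √(139 + A)
w(421) - 1*461920 = √(139 + 421) - 1*461920 = √560 - 461920 = 4*√35 - 461920 = -461920 + 4*√35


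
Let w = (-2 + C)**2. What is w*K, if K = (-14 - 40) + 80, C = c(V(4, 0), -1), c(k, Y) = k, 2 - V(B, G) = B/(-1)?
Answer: 416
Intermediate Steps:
V(B, G) = 2 + B (V(B, G) = 2 - B/(-1) = 2 - B*(-1) = 2 - (-1)*B = 2 + B)
C = 6 (C = 2 + 4 = 6)
K = 26 (K = -54 + 80 = 26)
w = 16 (w = (-2 + 6)**2 = 4**2 = 16)
w*K = 16*26 = 416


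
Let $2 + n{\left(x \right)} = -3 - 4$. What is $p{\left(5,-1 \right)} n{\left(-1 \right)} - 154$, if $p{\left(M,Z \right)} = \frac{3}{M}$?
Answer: $- \frac{797}{5} \approx -159.4$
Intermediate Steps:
$n{\left(x \right)} = -9$ ($n{\left(x \right)} = -2 - 7 = -9$)
$p{\left(5,-1 \right)} n{\left(-1 \right)} - 154 = \frac{3}{5} \left(-9\right) - 154 = - \frac{27}{5} - 154 = - \frac{797}{5}$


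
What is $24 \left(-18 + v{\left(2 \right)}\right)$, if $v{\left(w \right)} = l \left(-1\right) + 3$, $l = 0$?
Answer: $-360$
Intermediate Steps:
$v{\left(w \right)} = 3$ ($v{\left(w \right)} = 0 \left(-1\right) + 3 = 0 + 3 = 3$)
$24 \left(-18 + v{\left(2 \right)}\right) = 24 \left(-18 + 3\right) = 24 \left(-15\right) = -360$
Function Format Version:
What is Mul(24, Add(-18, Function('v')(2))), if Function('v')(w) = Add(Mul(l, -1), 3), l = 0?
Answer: -360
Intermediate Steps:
Function('v')(w) = 3 (Function('v')(w) = Add(Mul(0, -1), 3) = Add(0, 3) = 3)
Mul(24, Add(-18, Function('v')(2))) = Mul(24, Add(-18, 3)) = Mul(24, -15) = -360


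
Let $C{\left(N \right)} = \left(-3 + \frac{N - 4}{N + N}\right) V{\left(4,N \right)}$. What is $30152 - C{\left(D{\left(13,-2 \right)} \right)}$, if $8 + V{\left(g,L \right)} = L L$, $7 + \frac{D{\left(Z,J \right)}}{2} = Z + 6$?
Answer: $\frac{94858}{3} \approx 31619.0$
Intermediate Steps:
$D{\left(Z,J \right)} = -2 + 2 Z$ ($D{\left(Z,J \right)} = -14 + 2 \left(Z + 6\right) = -14 + 2 \left(6 + Z\right) = -14 + \left(12 + 2 Z\right) = -2 + 2 Z$)
$V{\left(g,L \right)} = -8 + L^{2}$ ($V{\left(g,L \right)} = -8 + L L = -8 + L^{2}$)
$C{\left(N \right)} = \left(-8 + N^{2}\right) \left(-3 + \frac{-4 + N}{2 N}\right)$ ($C{\left(N \right)} = \left(-3 + \frac{N - 4}{N + N}\right) \left(-8 + N^{2}\right) = \left(-3 + \frac{-4 + N}{2 N}\right) \left(-8 + N^{2}\right) = \left(-8 + N^{2}\right) \left(-3 + \frac{-4 + N}{2 N}\right)$)
$30152 - C{\left(D{\left(13,-2 \right)} \right)} = 30152 - - \frac{\left(-8 + \left(-2 + 2 \cdot 13\right)^{2}\right) \left(4 + 5 \left(-2 + 2 \cdot 13\right)\right)}{2 \left(-2 + 2 \cdot 13\right)} = 30152 - - \frac{\left(-8 + \left(-2 + 26\right)^{2}\right) \left(4 + 5 \left(-2 + 26\right)\right)}{2 \left(-2 + 26\right)} = 30152 - - \frac{\left(-8 + 24^{2}\right) \left(4 + 5 \cdot 24\right)}{2 \cdot 24} = 30152 - \left(- \frac{1}{2}\right) \frac{1}{24} \left(-8 + 576\right) \left(4 + 120\right) = 30152 - \left(- \frac{1}{2}\right) \frac{1}{24} \cdot 568 \cdot 124 = 30152 - - \frac{4402}{3} = 30152 + \frac{4402}{3} = \frac{94858}{3}$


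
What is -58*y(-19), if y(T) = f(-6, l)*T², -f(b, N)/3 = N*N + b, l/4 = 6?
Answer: 35803980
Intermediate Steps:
l = 24 (l = 4*6 = 24)
f(b, N) = -3*b - 3*N² (f(b, N) = -3*(N*N + b) = -3*(N² + b) = -3*(b + N²) = -3*b - 3*N²)
y(T) = -1710*T² (y(T) = (-3*(-6) - 3*24²)*T² = (18 - 3*576)*T² = (18 - 1728)*T² = -1710*T²)
-58*y(-19) = -(-99180)*(-19)² = -(-99180)*361 = -58*(-617310) = 35803980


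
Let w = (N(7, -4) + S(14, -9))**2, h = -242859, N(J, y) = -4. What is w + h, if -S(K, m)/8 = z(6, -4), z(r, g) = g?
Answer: -242075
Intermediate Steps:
S(K, m) = 32 (S(K, m) = -8*(-4) = 32)
w = 784 (w = (-4 + 32)**2 = 28**2 = 784)
w + h = 784 - 242859 = -242075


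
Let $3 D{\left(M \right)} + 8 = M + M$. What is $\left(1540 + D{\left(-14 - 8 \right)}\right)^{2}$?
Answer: $\frac{20866624}{9} \approx 2.3185 \cdot 10^{6}$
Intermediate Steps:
$D{\left(M \right)} = - \frac{8}{3} + \frac{2 M}{3}$ ($D{\left(M \right)} = - \frac{8}{3} + \frac{M + M}{3} = - \frac{8}{3} + \frac{2 M}{3}$)
$\left(1540 + D{\left(-14 - 8 \right)}\right)^{2} = \left(1540 + \left(- \frac{8}{3} + \frac{2 \left(-14 - 8\right)}{3}\right)\right)^{2} = \left(1540 + \left(- \frac{8}{3} + \frac{2}{3} \left(-22\right)\right)\right)^{2} = \left(1540 - \frac{52}{3}\right)^{2} = \left(\frac{4568}{3}\right)^{2} = \frac{20866624}{9}$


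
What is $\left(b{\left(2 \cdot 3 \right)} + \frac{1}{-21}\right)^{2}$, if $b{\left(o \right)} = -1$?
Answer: $\frac{484}{441} \approx 1.0975$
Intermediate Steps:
$\left(b{\left(2 \cdot 3 \right)} + \frac{1}{-21}\right)^{2} = \left(-1 + \frac{1}{-21}\right)^{2} = \left(-1 - \frac{1}{21}\right)^{2} = \left(- \frac{22}{21}\right)^{2} = \frac{484}{441}$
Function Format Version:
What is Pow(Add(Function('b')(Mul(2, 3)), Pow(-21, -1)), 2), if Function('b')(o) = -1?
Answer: Rational(484, 441) ≈ 1.0975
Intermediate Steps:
Pow(Add(Function('b')(Mul(2, 3)), Pow(-21, -1)), 2) = Pow(Add(-1, Pow(-21, -1)), 2) = Pow(Add(-1, Rational(-1, 21)), 2) = Pow(Rational(-22, 21), 2) = Rational(484, 441)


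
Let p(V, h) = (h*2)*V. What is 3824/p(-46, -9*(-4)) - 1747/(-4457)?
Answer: -703594/922599 ≈ -0.76262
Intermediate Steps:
p(V, h) = 2*V*h (p(V, h) = (2*h)*V = 2*V*h)
3824/p(-46, -9*(-4)) - 1747/(-4457) = 3824/((2*(-46)*(-9*(-4)))) - 1747/(-4457) = 3824/((2*(-46)*36)) - 1747*(-1/4457) = 3824/(-3312) + 1747/4457 = 3824*(-1/3312) + 1747/4457 = -239/207 + 1747/4457 = -703594/922599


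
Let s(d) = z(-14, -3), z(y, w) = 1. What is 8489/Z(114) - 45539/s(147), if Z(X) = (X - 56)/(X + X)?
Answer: -352885/29 ≈ -12168.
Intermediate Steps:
s(d) = 1
Z(X) = (-56 + X)/(2*X) (Z(X) = (-56 + X)/((2*X)) = (-56 + X)*(1/(2*X)) = (-56 + X)/(2*X))
8489/Z(114) - 45539/s(147) = 8489/(((1/2)*(-56 + 114)/114)) - 45539/1 = 8489/(((1/2)*(1/114)*58)) - 45539*1 = 8489/(29/114) - 45539 = 8489*(114/29) - 45539 = 967746/29 - 45539 = -352885/29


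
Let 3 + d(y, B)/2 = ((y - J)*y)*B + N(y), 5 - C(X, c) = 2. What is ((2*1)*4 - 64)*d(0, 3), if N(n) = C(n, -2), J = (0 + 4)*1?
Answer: 0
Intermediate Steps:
C(X, c) = 3 (C(X, c) = 5 - 1*2 = 5 - 2 = 3)
J = 4 (J = 4*1 = 4)
N(n) = 3
d(y, B) = 2*B*y*(-4 + y) (d(y, B) = -6 + 2*(((y - 1*4)*y)*B + 3) = -6 + 2*(((y - 4)*y)*B + 3) = -6 + 2*(((-4 + y)*y)*B + 3) = -6 + 2*((y*(-4 + y))*B + 3) = -6 + 2*(B*y*(-4 + y) + 3) = -6 + 2*(3 + B*y*(-4 + y)) = -6 + (6 + 2*B*y*(-4 + y)) = 2*B*y*(-4 + y))
((2*1)*4 - 64)*d(0, 3) = ((2*1)*4 - 64)*(2*3*0*(-4 + 0)) = (2*4 - 64)*(2*3*0*(-4)) = (8 - 64)*0 = -56*0 = 0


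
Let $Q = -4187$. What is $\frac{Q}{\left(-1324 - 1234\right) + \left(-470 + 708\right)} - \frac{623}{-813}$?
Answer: $\frac{4849391}{1886160} \approx 2.571$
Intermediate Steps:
$\frac{Q}{\left(-1324 - 1234\right) + \left(-470 + 708\right)} - \frac{623}{-813} = - \frac{4187}{\left(-1324 - 1234\right) + \left(-470 + 708\right)} - \frac{623}{-813} = - \frac{4187}{-2558 + 238} - - \frac{623}{813} = - \frac{4187}{-2320} + \frac{623}{813} = \left(-4187\right) \left(- \frac{1}{2320}\right) + \frac{623}{813} = \frac{4187}{2320} + \frac{623}{813} = \frac{4849391}{1886160}$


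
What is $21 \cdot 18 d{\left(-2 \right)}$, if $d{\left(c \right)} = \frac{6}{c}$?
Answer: $-1134$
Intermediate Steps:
$21 \cdot 18 d{\left(-2 \right)} = 21 \cdot 18 \frac{6}{-2} = 378 \cdot 6 \left(- \frac{1}{2}\right) = 378 \left(-3\right) = -1134$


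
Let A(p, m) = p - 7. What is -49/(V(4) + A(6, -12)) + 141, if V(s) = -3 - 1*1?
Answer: 754/5 ≈ 150.80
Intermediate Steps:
A(p, m) = -7 + p
V(s) = -4 (V(s) = -3 - 1 = -4)
-49/(V(4) + A(6, -12)) + 141 = -49/(-4 + (-7 + 6)) + 141 = -49/(-4 - 1) + 141 = -49/(-5) + 141 = -⅕*(-49) + 141 = 49/5 + 141 = 754/5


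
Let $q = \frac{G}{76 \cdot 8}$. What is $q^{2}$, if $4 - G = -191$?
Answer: $\frac{38025}{369664} \approx 0.10286$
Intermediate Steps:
$G = 195$ ($G = 4 - -191 = 4 + 191 = 195$)
$q = \frac{195}{608}$ ($q = \frac{195}{76 \cdot 8} = \frac{195}{608} \approx 0.32072$)
$q^{2} = \left(\frac{195}{608}\right)^{2} = \frac{38025}{369664}$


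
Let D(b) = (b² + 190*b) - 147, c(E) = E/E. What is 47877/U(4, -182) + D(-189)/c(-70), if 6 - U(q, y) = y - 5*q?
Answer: -22011/208 ≈ -105.82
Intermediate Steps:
c(E) = 1
D(b) = -147 + b² + 190*b
U(q, y) = 6 - y + 5*q (U(q, y) = 6 - (y - 5*q) = 6 + (-y + 5*q) = 6 - y + 5*q)
47877/U(4, -182) + D(-189)/c(-70) = 47877/(6 - 1*(-182) + 5*4) + (-147 + (-189)² + 190*(-189))/1 = 47877/(6 + 182 + 20) + (-147 + 35721 - 35910)*1 = 47877/208 - 336*1 = 47877*(1/208) - 336 = 47877/208 - 336 = -22011/208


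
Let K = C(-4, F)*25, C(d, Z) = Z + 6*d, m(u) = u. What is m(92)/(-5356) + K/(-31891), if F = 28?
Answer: -867393/42702049 ≈ -0.020313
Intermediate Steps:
K = 100 (K = (28 + 6*(-4))*25 = (28 - 24)*25 = 4*25 = 100)
m(92)/(-5356) + K/(-31891) = 92/(-5356) + 100/(-31891) = 92*(-1/5356) + 100*(-1/31891) = -23/1339 - 100/31891 = -867393/42702049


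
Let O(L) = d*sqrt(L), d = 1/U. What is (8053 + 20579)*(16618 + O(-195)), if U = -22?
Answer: 475806576 - 14316*I*sqrt(195)/11 ≈ 4.7581e+8 - 18174.0*I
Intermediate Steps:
d = -1/22 (d = 1/(-22) = -1/22 ≈ -0.045455)
O(L) = -sqrt(L)/22
(8053 + 20579)*(16618 + O(-195)) = (8053 + 20579)*(16618 - I*sqrt(195)/22) = 28632*(16618 - I*sqrt(195)/22) = 475806576 - 14316*I*sqrt(195)/11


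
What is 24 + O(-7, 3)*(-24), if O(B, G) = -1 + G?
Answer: -24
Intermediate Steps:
24 + O(-7, 3)*(-24) = 24 + (-1 + 3)*(-24) = 24 + 2*(-24) = 24 - 48 = -24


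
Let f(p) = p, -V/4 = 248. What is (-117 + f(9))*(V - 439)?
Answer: 154548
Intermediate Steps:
V = -992 (V = -4*248 = -992)
(-117 + f(9))*(V - 439) = (-117 + 9)*(-992 - 439) = -108*(-1431) = 154548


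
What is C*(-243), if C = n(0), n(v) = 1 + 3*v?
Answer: -243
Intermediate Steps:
C = 1 (C = 1 + 3*0 = 1 + 0 = 1)
C*(-243) = 1*(-243) = -243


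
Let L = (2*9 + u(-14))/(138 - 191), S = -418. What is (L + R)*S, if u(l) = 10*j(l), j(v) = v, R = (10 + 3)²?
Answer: -3795022/53 ≈ -71604.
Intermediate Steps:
R = 169 (R = 13² = 169)
u(l) = 10*l
L = 122/53 (L = (2*9 + 10*(-14))/(138 - 191) = (18 - 140)/(-53) = -122*(-1/53) = 122/53 ≈ 2.3019)
(L + R)*S = (122/53 + 169)*(-418) = (9079/53)*(-418) = -3795022/53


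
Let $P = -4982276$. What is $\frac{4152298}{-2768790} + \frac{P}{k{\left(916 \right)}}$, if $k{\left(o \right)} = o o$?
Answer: $- \frac{2159860814591}{290396232780} \approx -7.4376$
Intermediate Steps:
$k{\left(o \right)} = o^{2}$
$\frac{4152298}{-2768790} + \frac{P}{k{\left(916 \right)}} = \frac{4152298}{-2768790} - \frac{4982276}{916^{2}} = 4152298 \left(- \frac{1}{2768790}\right) - \frac{4982276}{839056} = - \frac{2076149}{1384395} - \frac{1245569}{209764} = - \frac{2159860814591}{290396232780}$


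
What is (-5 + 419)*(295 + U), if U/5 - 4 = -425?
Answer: -749340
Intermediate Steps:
U = -2105 (U = 20 + 5*(-425) = 20 - 2125 = -2105)
(-5 + 419)*(295 + U) = (-5 + 419)*(295 - 2105) = 414*(-1810) = -749340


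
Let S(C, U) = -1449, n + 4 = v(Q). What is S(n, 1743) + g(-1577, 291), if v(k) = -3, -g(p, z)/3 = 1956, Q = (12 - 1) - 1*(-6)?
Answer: -7317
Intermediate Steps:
Q = 17 (Q = 11 + 6 = 17)
g(p, z) = -5868 (g(p, z) = -3*1956 = -5868)
n = -7 (n = -4 - 3 = -7)
S(n, 1743) + g(-1577, 291) = -1449 - 5868 = -7317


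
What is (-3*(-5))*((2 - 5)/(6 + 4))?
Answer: -9/2 ≈ -4.5000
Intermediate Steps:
(-3*(-5))*((2 - 5)/(6 + 4)) = 15*(-3/10) = -9/2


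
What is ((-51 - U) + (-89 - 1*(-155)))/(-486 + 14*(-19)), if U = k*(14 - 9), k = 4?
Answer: 5/752 ≈ 0.0066489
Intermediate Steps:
U = 20 (U = 4*(14 - 9) = 4*5 = 20)
((-51 - U) + (-89 - 1*(-155)))/(-486 + 14*(-19)) = ((-51 - 1*20) + (-89 - 1*(-155)))/(-486 + 14*(-19)) = ((-51 - 20) + (-89 + 155))/(-486 - 266) = (-71 + 66)/(-752) = -5*(-1/752) = 5/752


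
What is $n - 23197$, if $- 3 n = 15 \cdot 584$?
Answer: $-26117$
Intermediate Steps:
$n = -2920$ ($n = - \frac{15 \cdot 584}{3} = \left(- \frac{1}{3}\right) 8760 = -2920$)
$n - 23197 = -2920 - 23197 = -26117$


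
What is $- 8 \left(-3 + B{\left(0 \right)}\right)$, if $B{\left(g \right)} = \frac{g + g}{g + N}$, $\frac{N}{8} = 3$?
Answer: $24$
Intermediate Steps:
$N = 24$ ($N = 8 \cdot 3 = 24$)
$B{\left(g \right)} = \frac{2 g}{24 + g}$ ($B{\left(g \right)} = \frac{g + g}{g + 24} = \frac{2 g}{24 + g}$)
$- 8 \left(-3 + B{\left(0 \right)}\right) = - 8 \left(-3 + 2 \cdot 0 \frac{1}{24 + 0}\right) = - 8 \left(-3 + 2 \cdot 0 \cdot \frac{1}{24}\right) = - 8 \left(-3 + 0\right) = \left(-8\right) \left(-3\right) = 24$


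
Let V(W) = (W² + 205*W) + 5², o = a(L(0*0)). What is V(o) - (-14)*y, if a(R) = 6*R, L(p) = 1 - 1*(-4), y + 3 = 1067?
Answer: 21971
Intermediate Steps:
y = 1064 (y = -3 + 1067 = 1064)
L(p) = 5 (L(p) = 1 + 4 = 5)
o = 30 (o = 6*5 = 30)
V(W) = 25 + W² + 205*W (V(W) = (W² + 205*W) + 25 = 25 + W² + 205*W)
V(o) - (-14)*y = (25 + 30² + 205*30) - (-14)*1064 = (25 + 900 + 6150) - 1*(-14896) = 7075 + 14896 = 21971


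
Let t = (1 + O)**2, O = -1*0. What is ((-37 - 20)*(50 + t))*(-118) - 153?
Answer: 342873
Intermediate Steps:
O = 0
t = 1 (t = (1 + 0)**2 = 1**2 = 1)
((-37 - 20)*(50 + t))*(-118) - 153 = ((-37 - 20)*(50 + 1))*(-118) - 153 = -57*51*(-118) - 153 = -2907*(-118) - 153 = 343026 - 153 = 342873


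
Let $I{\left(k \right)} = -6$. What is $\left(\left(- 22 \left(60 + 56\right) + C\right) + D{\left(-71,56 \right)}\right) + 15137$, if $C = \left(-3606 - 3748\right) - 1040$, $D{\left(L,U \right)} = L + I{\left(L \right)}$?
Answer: $4114$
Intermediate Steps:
$D{\left(L,U \right)} = -6 + L$ ($D{\left(L,U \right)} = L - 6 = -6 + L$)
$C = -8394$ ($C = -7354 - 1040 = -8394$)
$\left(\left(- 22 \left(60 + 56\right) + C\right) + D{\left(-71,56 \right)}\right) + 15137 = \left(\left(- 22 \left(60 + 56\right) - 8394\right) - 77\right) + 15137 = \left(\left(\left(-22\right) 116 - 8394\right) - 77\right) + 15137 = \left(\left(-2552 - 8394\right) - 77\right) + 15137 = \left(-10946 - 77\right) + 15137 = -11023 + 15137 = 4114$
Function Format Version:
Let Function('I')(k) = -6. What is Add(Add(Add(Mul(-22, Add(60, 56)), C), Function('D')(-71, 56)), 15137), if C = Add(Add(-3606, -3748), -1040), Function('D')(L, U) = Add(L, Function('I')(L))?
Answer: 4114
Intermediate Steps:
Function('D')(L, U) = Add(-6, L) (Function('D')(L, U) = Add(L, -6) = Add(-6, L))
C = -8394 (C = Add(-7354, -1040) = -8394)
Add(Add(Add(Mul(-22, Add(60, 56)), C), Function('D')(-71, 56)), 15137) = Add(Add(Add(Mul(-22, Add(60, 56)), -8394), Add(-6, -71)), 15137) = Add(Add(Add(Mul(-22, 116), -8394), -77), 15137) = Add(Add(Add(-2552, -8394), -77), 15137) = Add(Add(-10946, -77), 15137) = Add(-11023, 15137) = 4114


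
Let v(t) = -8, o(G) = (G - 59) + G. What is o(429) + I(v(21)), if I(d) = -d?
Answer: 807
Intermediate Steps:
o(G) = -59 + 2*G (o(G) = (-59 + G) + G = -59 + 2*G)
o(429) + I(v(21)) = (-59 + 2*429) - 1*(-8) = (-59 + 858) + 8 = 799 + 8 = 807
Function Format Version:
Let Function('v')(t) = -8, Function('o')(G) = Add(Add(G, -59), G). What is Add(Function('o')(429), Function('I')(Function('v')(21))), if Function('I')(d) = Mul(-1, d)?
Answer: 807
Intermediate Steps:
Function('o')(G) = Add(-59, Mul(2, G)) (Function('o')(G) = Add(Add(-59, G), G) = Add(-59, Mul(2, G)))
Add(Function('o')(429), Function('I')(Function('v')(21))) = Add(Add(-59, Mul(2, 429)), Mul(-1, -8)) = Add(Add(-59, 858), 8) = Add(799, 8) = 807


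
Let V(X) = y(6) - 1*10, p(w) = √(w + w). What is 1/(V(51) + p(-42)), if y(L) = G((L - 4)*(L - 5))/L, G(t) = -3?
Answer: -2/37 - 8*I*√21/777 ≈ -0.054054 - 0.047182*I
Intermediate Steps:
y(L) = -3/L
p(w) = √2*√w (p(w) = √(2*w) = √2*√w)
V(X) = -21/2 (V(X) = -3/6 - 1*10 = -3*⅙ - 10 = -½ - 10 = -21/2)
1/(V(51) + p(-42)) = 1/(-21/2 + √2*√(-42)) = 1/(-21/2 + √2*(I*√42)) = 1/(-21/2 + 2*I*√21)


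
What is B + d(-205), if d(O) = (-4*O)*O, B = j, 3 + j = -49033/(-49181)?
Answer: -8267424610/49181 ≈ -1.6810e+5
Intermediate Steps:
j = -98510/49181 (j = -3 - 49033/(-49181) = -3 - 49033*(-1/49181) = -3 + 49033/49181 = -98510/49181 ≈ -2.0030)
B = -98510/49181 ≈ -2.0030
d(O) = -4*O²
B + d(-205) = -98510/49181 - 4*(-205)² = -98510/49181 - 4*42025 = -98510/49181 - 168100 = -8267424610/49181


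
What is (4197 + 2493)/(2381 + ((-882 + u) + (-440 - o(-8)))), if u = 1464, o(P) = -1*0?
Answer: 2230/841 ≈ 2.6516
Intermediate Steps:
o(P) = 0
(4197 + 2493)/(2381 + ((-882 + u) + (-440 - o(-8)))) = (4197 + 2493)/(2381 + ((-882 + 1464) + (-440 - 1*0))) = 6690/(2381 + (582 + (-440 + 0))) = 6690/(2381 + (582 - 440)) = 6690/(2381 + 142) = 6690/2523 = 6690*(1/2523) = 2230/841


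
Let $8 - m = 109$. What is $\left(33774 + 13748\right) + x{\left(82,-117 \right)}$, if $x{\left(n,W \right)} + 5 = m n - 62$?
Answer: $39173$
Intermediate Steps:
$m = -101$ ($m = 8 - 109 = -101$)
$x{\left(n,W \right)} = -67 - 101 n$ ($x{\left(n,W \right)} = -5 - \left(62 + 101 n\right) = -67 - 101 n$)
$\left(33774 + 13748\right) + x{\left(82,-117 \right)} = \left(33774 + 13748\right) - 8349 = 47522 - 8349 = 39173$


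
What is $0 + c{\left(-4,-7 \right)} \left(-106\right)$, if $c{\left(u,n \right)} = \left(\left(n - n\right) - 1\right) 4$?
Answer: $424$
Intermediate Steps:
$c{\left(u,n \right)} = -4$ ($c{\left(u,n \right)} = \left(0 - 1\right) 4 = \left(-1\right) 4 = -4$)
$0 + c{\left(-4,-7 \right)} \left(-106\right) = 0 - -424 = 0 + 424 = 424$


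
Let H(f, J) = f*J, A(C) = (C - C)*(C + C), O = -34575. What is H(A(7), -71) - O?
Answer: 34575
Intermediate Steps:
A(C) = 0 (A(C) = 0*(2*C) = 0)
H(f, J) = J*f
H(A(7), -71) - O = -71*0 - 1*(-34575) = 0 + 34575 = 34575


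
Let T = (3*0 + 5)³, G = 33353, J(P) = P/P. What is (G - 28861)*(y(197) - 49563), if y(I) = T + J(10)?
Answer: -222071004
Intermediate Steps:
J(P) = 1
T = 125 (T = (0 + 5)³ = 5³ = 125)
y(I) = 126 (y(I) = 125 + 1 = 126)
(G - 28861)*(y(197) - 49563) = (33353 - 28861)*(126 - 49563) = 4492*(-49437) = -222071004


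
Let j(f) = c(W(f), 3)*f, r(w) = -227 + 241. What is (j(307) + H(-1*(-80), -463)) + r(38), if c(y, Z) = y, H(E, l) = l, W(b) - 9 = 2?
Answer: 2928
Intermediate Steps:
W(b) = 11 (W(b) = 9 + 2 = 11)
r(w) = 14
j(f) = 11*f
(j(307) + H(-1*(-80), -463)) + r(38) = (11*307 - 463) + 14 = (3377 - 463) + 14 = 2914 + 14 = 2928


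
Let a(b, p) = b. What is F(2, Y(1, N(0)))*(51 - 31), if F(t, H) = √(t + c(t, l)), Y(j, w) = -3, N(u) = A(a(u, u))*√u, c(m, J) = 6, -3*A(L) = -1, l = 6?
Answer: 40*√2 ≈ 56.569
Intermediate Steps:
A(L) = ⅓ (A(L) = -⅓*(-1) = ⅓)
N(u) = √u/3
F(t, H) = √(6 + t) (F(t, H) = √(t + 6) = √(6 + t))
F(2, Y(1, N(0)))*(51 - 31) = √(6 + 2)*(51 - 31) = √8*20 = (2*√2)*20 = 40*√2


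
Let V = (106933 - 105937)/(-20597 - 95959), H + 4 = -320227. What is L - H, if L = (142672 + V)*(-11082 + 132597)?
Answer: 168395322938998/9713 ≈ 1.7337e+10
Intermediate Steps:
H = -320231 (H = -4 - 320227 = -320231)
V = -83/9713 (V = 996/(-116556) = 996*(-1/116556) = -83/9713 ≈ -0.0085452)
L = 168392212535295/9713 (L = (142672 - 83/9713)*(-11082 + 132597) = (1385773053/9713)*121515 = 168392212535295/9713 ≈ 1.7337e+10)
L - H = 168392212535295/9713 - 1*(-320231) = 168392212535295/9713 + 320231 = 168395322938998/9713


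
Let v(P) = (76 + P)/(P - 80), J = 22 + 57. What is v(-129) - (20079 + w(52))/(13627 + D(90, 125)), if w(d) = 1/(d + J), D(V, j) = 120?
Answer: -454297729/376379113 ≈ -1.2070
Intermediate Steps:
J = 79
v(P) = (76 + P)/(-80 + P)
w(d) = 1/(79 + d) (w(d) = 1/(d + 79) = 1/(79 + d))
v(-129) - (20079 + w(52))/(13627 + D(90, 125)) = (76 - 129)/(-80 - 129) - (20079 + 1/(79 + 52))/(13627 + 120) = -53/(-209) - (20079 + 1/131)/13747 = -1/209*(-53) - (20079 + 1/131)/13747 = 53/209 - 2630350/(131*13747) = 53/209 - 1*2630350/1800857 = 53/209 - 2630350/1800857 = -454297729/376379113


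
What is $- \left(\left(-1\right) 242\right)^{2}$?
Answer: $-58564$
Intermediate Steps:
$- \left(\left(-1\right) 242\right)^{2} = - \left(-242\right)^{2} = \left(-1\right) 58564 = -58564$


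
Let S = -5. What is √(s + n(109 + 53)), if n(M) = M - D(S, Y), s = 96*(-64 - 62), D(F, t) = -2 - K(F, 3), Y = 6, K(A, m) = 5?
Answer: I*√11927 ≈ 109.21*I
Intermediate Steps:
D(F, t) = -7 (D(F, t) = -2 - 1*5 = -2 - 5 = -7)
s = -12096 (s = 96*(-126) = -12096)
n(M) = 7 + M (n(M) = M - 1*(-7) = M + 7 = 7 + M)
√(s + n(109 + 53)) = √(-12096 + (7 + (109 + 53))) = √(-12096 + (7 + 162)) = √(-12096 + 169) = √(-11927) = I*√11927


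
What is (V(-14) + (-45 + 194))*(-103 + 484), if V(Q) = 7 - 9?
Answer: 56007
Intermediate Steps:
V(Q) = -2
(V(-14) + (-45 + 194))*(-103 + 484) = (-2 + (-45 + 194))*(-103 + 484) = (-2 + 149)*381 = 147*381 = 56007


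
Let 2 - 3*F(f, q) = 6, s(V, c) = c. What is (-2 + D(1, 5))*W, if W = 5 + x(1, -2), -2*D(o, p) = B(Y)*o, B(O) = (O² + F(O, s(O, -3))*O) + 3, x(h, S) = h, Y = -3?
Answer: -60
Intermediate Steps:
F(f, q) = -4/3 (F(f, q) = ⅔ - ⅓*6 = ⅔ - 2 = -4/3)
B(O) = 3 + O² - 4*O/3 (B(O) = (O² - 4*O/3) + 3 = 3 + O² - 4*O/3)
D(o, p) = -8*o (D(o, p) = -(3 + (-3)² - 4/3*(-3))*o/2 = -(3 + 9 + 4)*o/2 = -8*o)
W = 6 (W = 5 + 1 = 6)
(-2 + D(1, 5))*W = (-2 - 8*1)*6 = (-2 - 8)*6 = -10*6 = -60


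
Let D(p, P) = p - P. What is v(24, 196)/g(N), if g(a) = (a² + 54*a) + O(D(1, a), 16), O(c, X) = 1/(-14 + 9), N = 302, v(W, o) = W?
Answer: 120/537559 ≈ 0.00022323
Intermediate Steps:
O(c, X) = -⅕ (O(c, X) = 1/(-5) = -⅕)
g(a) = -⅕ + a² + 54*a (g(a) = (a² + 54*a) - ⅕ = -⅕ + a² + 54*a)
v(24, 196)/g(N) = 24/(-⅕ + 302² + 54*302) = 24/(-⅕ + 91204 + 16308) = 24/(537559/5) = 24*(5/537559) = 120/537559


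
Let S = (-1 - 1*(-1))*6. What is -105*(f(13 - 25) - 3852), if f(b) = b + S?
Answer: 405720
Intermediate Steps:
S = 0 (S = (-1 + 1)*6 = 0*6 = 0)
f(b) = b (f(b) = b + 0 = b)
-105*(f(13 - 25) - 3852) = -105*((13 - 25) - 3852) = -105*(-12 - 3852) = -105*(-3864) = 405720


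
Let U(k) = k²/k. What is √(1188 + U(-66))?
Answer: √1122 ≈ 33.496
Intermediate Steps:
U(k) = k
√(1188 + U(-66)) = √(1188 - 66) = √1122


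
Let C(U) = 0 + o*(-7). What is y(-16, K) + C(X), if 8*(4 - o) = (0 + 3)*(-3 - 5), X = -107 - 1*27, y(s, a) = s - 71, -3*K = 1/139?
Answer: -136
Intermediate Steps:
K = -1/417 (K = -1/3/139 = -1/3*1/139 = -1/417 ≈ -0.0023981)
y(s, a) = -71 + s
X = -134 (X = -107 - 27 = -134)
o = 7 (o = 4 - (0 + 3)*(-3 - 5)/8 = 4 - 3*(-8)/8 = 4 - 1/8*(-24) = 4 + 3 = 7)
C(U) = -49 (C(U) = 0 + 7*(-7) = 0 - 49 = -49)
y(-16, K) + C(X) = (-71 - 16) - 49 = -87 - 49 = -136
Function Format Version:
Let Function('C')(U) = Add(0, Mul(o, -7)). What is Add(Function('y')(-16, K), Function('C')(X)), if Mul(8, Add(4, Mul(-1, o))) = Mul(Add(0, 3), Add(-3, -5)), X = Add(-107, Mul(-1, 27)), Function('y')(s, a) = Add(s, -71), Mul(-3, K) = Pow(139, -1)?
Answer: -136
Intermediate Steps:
K = Rational(-1, 417) (K = Mul(Rational(-1, 3), Pow(139, -1)) = Mul(Rational(-1, 3), Rational(1, 139)) = Rational(-1, 417) ≈ -0.0023981)
Function('y')(s, a) = Add(-71, s)
X = -134 (X = Add(-107, -27) = -134)
o = 7 (o = Add(4, Mul(Rational(-1, 8), Mul(Add(0, 3), Add(-3, -5)))) = Add(4, Mul(Rational(-1, 8), Mul(3, -8))) = Add(4, Mul(Rational(-1, 8), -24)) = Add(4, 3) = 7)
Function('C')(U) = -49 (Function('C')(U) = Add(0, Mul(7, -7)) = Add(0, -49) = -49)
Add(Function('y')(-16, K), Function('C')(X)) = Add(Add(-71, -16), -49) = Add(-87, -49) = -136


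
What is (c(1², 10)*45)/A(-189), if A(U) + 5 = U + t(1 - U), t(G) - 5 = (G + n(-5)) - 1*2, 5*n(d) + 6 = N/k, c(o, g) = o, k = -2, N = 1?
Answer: -450/23 ≈ -19.565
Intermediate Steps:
n(d) = -13/10 (n(d) = -6/5 + (1/(-2))/5 = -6/5 + (1*(-½))/5 = -6/5 + (⅕)*(-½) = -6/5 - ⅒ = -13/10)
t(G) = 17/10 + G (t(G) = 5 + ((G - 13/10) - 1*2) = 5 + ((-13/10 + G) - 2) = 5 + (-33/10 + G) = 17/10 + G)
A(U) = -23/10 (A(U) = -5 + (U + (17/10 + (1 - U))) = -5 + (U + (27/10 - U)) = -5 + 27/10 = -23/10)
(c(1², 10)*45)/A(-189) = (1²*45)/(-23/10) = (1*45)*(-10/23) = 45*(-10/23) = -450/23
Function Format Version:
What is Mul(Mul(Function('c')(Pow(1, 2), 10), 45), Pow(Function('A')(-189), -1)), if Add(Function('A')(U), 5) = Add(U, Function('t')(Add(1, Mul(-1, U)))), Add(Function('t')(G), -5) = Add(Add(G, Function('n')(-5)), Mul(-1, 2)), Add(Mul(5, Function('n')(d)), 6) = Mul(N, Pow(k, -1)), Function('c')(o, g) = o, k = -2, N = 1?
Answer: Rational(-450, 23) ≈ -19.565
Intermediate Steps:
Function('n')(d) = Rational(-13, 10) (Function('n')(d) = Add(Rational(-6, 5), Mul(Rational(1, 5), Mul(1, Pow(-2, -1)))) = Add(Rational(-6, 5), Mul(Rational(1, 5), Mul(1, Rational(-1, 2)))) = Add(Rational(-6, 5), Mul(Rational(1, 5), Rational(-1, 2))) = Add(Rational(-6, 5), Rational(-1, 10)) = Rational(-13, 10))
Function('t')(G) = Add(Rational(17, 10), G) (Function('t')(G) = Add(5, Add(Add(G, Rational(-13, 10)), Mul(-1, 2))) = Add(5, Add(Add(Rational(-13, 10), G), -2)) = Add(5, Add(Rational(-33, 10), G)) = Add(Rational(17, 10), G))
Function('A')(U) = Rational(-23, 10) (Function('A')(U) = Add(-5, Add(U, Add(Rational(17, 10), Add(1, Mul(-1, U))))) = Add(-5, Add(U, Add(Rational(27, 10), Mul(-1, U)))) = Add(-5, Rational(27, 10)) = Rational(-23, 10))
Mul(Mul(Function('c')(Pow(1, 2), 10), 45), Pow(Function('A')(-189), -1)) = Mul(Mul(Pow(1, 2), 45), Pow(Rational(-23, 10), -1)) = Mul(Mul(1, 45), Rational(-10, 23)) = Mul(45, Rational(-10, 23)) = Rational(-450, 23)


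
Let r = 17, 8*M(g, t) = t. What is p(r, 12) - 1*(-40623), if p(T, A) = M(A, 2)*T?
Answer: 162509/4 ≈ 40627.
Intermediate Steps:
M(g, t) = t/8
p(T, A) = T/4 (p(T, A) = ((⅛)*2)*T = T/4)
p(r, 12) - 1*(-40623) = (¼)*17 - 1*(-40623) = 17/4 + 40623 = 162509/4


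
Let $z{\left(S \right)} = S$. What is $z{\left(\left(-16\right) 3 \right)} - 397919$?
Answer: $-397967$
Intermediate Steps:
$z{\left(\left(-16\right) 3 \right)} - 397919 = \left(-16\right) 3 - 397919 = -48 - 397919 = -397967$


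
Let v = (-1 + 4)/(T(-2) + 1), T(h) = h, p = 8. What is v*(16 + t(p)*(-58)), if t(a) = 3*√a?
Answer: -48 + 1044*√2 ≈ 1428.4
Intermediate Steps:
v = -3 (v = (-1 + 4)/(-2 + 1) = 3/(-1) = 3*(-1) = -3)
v*(16 + t(p)*(-58)) = -3*(16 + (3*√8)*(-58)) = -3*(16 + (3*(2*√2))*(-58)) = -3*(16 + (6*√2)*(-58)) = -3*(16 - 348*√2) = -48 + 1044*√2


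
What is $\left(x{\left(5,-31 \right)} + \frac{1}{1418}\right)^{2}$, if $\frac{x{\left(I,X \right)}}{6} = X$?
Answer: $\frac{69562480009}{2010724} \approx 34596.0$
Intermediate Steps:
$x{\left(I,X \right)} = 6 X$
$\left(x{\left(5,-31 \right)} + \frac{1}{1418}\right)^{2} = \left(6 \left(-31\right) + \frac{1}{1418}\right)^{2} = \left(-186 + \frac{1}{1418}\right)^{2} = \left(- \frac{263747}{1418}\right)^{2} = \frac{69562480009}{2010724}$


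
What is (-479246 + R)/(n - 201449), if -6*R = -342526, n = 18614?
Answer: 253295/109701 ≈ 2.3090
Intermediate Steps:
R = 171263/3 (R = -⅙*(-342526) = 171263/3 ≈ 57088.)
(-479246 + R)/(n - 201449) = (-479246 + 171263/3)/(18614 - 201449) = -1266475/3/(-182835) = -1266475/3*(-1/182835) = 253295/109701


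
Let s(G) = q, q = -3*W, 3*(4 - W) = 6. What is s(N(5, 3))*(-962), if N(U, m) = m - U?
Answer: 5772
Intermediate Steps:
W = 2 (W = 4 - ⅓*6 = 4 - 2 = 2)
q = -6 (q = -3*2 = -6)
s(G) = -6
s(N(5, 3))*(-962) = -6*(-962) = 5772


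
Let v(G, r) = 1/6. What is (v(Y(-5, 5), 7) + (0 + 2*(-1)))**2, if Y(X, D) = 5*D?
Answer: 121/36 ≈ 3.3611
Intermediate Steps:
v(G, r) = 1/6
(v(Y(-5, 5), 7) + (0 + 2*(-1)))**2 = (1/6 + (0 + 2*(-1)))**2 = (1/6 + (0 - 2))**2 = (1/6 - 2)**2 = (-11/6)**2 = 121/36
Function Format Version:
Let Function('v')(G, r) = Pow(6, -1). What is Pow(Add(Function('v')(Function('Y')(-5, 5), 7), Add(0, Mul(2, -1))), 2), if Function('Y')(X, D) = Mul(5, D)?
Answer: Rational(121, 36) ≈ 3.3611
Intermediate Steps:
Function('v')(G, r) = Rational(1, 6)
Pow(Add(Function('v')(Function('Y')(-5, 5), 7), Add(0, Mul(2, -1))), 2) = Pow(Add(Rational(1, 6), Add(0, Mul(2, -1))), 2) = Pow(Add(Rational(1, 6), Add(0, -2)), 2) = Pow(Add(Rational(1, 6), -2), 2) = Pow(Rational(-11, 6), 2) = Rational(121, 36)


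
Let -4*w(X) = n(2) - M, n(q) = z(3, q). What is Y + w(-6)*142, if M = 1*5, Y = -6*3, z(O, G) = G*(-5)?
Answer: 1029/2 ≈ 514.50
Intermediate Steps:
z(O, G) = -5*G
n(q) = -5*q
Y = -18
M = 5
w(X) = 15/4 (w(X) = -(-5*2 - 1*5)/4 = -(-10 - 5)/4 = -1/4*(-15) = 15/4)
Y + w(-6)*142 = -18 + (15/4)*142 = -18 + 1065/2 = 1029/2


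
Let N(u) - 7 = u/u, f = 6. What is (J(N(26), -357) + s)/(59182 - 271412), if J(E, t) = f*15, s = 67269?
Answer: -67359/212230 ≈ -0.31739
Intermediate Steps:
N(u) = 8 (N(u) = 7 + u/u = 7 + 1 = 8)
J(E, t) = 90 (J(E, t) = 6*15 = 90)
(J(N(26), -357) + s)/(59182 - 271412) = (90 + 67269)/(59182 - 271412) = 67359/(-212230) = 67359*(-1/212230) = -67359/212230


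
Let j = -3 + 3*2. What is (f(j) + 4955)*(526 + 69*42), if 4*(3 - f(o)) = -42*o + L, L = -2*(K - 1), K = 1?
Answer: 17084048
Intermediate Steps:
L = 0 (L = -2*(1 - 1) = -2*0 = 0)
j = 3 (j = -3 + 6 = 3)
f(o) = 3 + 21*o/2 (f(o) = 3 - (-42*o + 0)/4 = 3 - (-21)*o/2 = 3 + 21*o/2)
(f(j) + 4955)*(526 + 69*42) = ((3 + (21/2)*3) + 4955)*(526 + 69*42) = ((3 + 63/2) + 4955)*(526 + 2898) = (69/2 + 4955)*3424 = (9979/2)*3424 = 17084048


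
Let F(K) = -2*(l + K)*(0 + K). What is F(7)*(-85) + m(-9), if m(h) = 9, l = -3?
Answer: 4769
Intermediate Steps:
F(K) = -2*K*(-3 + K) (F(K) = -2*(-3 + K)*(0 + K) = -2*(-3 + K)*K = -2*K*(-3 + K))
F(7)*(-85) + m(-9) = (2*7*(3 - 1*7))*(-85) + 9 = (2*7*(3 - 7))*(-85) + 9 = (2*7*(-4))*(-85) + 9 = -56*(-85) + 9 = 4760 + 9 = 4769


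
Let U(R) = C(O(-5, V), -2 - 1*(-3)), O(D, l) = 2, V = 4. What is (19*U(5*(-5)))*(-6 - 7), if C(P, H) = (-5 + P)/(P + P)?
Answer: 741/4 ≈ 185.25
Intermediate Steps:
C(P, H) = (-5 + P)/(2*P) (C(P, H) = (-5 + P)/((2*P)) = (-5 + P)*(1/(2*P)) = (-5 + P)/(2*P))
U(R) = -¾ (U(R) = (½)*(-5 + 2)/2 = (½)*(½)*(-3) = -¾)
(19*U(5*(-5)))*(-6 - 7) = (19*(-¾))*(-6 - 7) = -57/4*(-13) = 741/4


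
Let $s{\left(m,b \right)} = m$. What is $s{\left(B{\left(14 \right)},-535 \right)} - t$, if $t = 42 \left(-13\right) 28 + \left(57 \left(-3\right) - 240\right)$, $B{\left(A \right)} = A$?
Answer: $15713$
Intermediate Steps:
$t = -15699$ ($t = \left(-546\right) 28 - 411 = -15288 - 411 = -15699$)
$s{\left(B{\left(14 \right)},-535 \right)} - t = 14 - -15699 = 14 + 15699 = 15713$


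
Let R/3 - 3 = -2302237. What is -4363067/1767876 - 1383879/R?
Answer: -1848076165/814990836 ≈ -2.2676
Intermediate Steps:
R = -6906702 (R = 9 + 3*(-2302237) = 9 - 6906711 = -6906702)
-4363067/1767876 - 1383879/R = -4363067/1767876 - 1383879/(-6906702) = -4363067*1/1767876 - 1383879*(-1/6906702) = -4363067/1767876 + 461293/2302234 = -1848076165/814990836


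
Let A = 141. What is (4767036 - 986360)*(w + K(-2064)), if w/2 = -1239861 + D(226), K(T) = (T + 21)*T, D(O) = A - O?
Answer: 6566504917360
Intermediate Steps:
D(O) = 141 - O
K(T) = T*(21 + T) (K(T) = (21 + T)*T = T*(21 + T))
w = -2479892 (w = 2*(-1239861 + (141 - 1*226)) = 2*(-1239861 + (141 - 226)) = 2*(-1239861 - 85) = 2*(-1239946) = -2479892)
(4767036 - 986360)*(w + K(-2064)) = (4767036 - 986360)*(-2479892 - 2064*(21 - 2064)) = 3780676*(-2479892 - 2064*(-2043)) = 3780676*(-2479892 + 4216752) = 3780676*1736860 = 6566504917360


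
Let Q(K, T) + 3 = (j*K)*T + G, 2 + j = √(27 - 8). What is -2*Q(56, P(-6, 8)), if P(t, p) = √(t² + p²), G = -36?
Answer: 2318 - 1120*√19 ≈ -2564.0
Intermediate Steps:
P(t, p) = √(p² + t²)
j = -2 + √19 (j = -2 + √(27 - 8) = -2 + √19 ≈ 2.3589)
Q(K, T) = -39 + K*T*(-2 + √19) (Q(K, T) = -3 + (((-2 + √19)*K)*T - 36) = -3 + ((K*(-2 + √19))*T - 36) = -3 + (K*T*(-2 + √19) - 36) = -3 + (-36 + K*T*(-2 + √19)) = -39 + K*T*(-2 + √19))
-2*Q(56, P(-6, 8)) = -2*(-39 - 1*56*√(8² + (-6)²)*(2 - √19)) = -2*(-39 - 1*56*√(64 + 36)*(2 - √19)) = -2*(-39 - 1*56*√100*(2 - √19)) = -2*(-39 - 1*56*10*(2 - √19)) = -2*(-39 + (-1120 + 560*√19)) = -2*(-1159 + 560*√19) = 2318 - 1120*√19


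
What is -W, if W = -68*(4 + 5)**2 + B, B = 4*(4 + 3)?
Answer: 5480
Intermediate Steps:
B = 28 (B = 4*7 = 28)
W = -5480 (W = -68*(4 + 5)**2 + 28 = -68*9**2 + 28 = -68*81 + 28 = -5508 + 28 = -5480)
-W = -1*(-5480) = 5480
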